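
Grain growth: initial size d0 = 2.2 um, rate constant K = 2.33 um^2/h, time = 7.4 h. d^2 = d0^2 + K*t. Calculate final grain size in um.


d^2 = 2.2^2 + 2.33*7.4 = 22.082
d = sqrt(22.082) = 4.7 um

4.7


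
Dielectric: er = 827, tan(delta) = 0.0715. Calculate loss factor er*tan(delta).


Loss = 827 * 0.0715 = 59.131

59.131


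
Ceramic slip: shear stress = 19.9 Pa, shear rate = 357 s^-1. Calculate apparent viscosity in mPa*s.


eta = tau/gamma * 1000 = 19.9/357 * 1000 = 55.7 mPa*s

55.7


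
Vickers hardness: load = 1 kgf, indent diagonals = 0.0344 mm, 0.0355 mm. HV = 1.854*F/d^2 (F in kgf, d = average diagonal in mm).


d_avg = (0.0344+0.0355)/2 = 0.03495 mm
HV = 1.854*1/0.03495^2 = 1518

1518


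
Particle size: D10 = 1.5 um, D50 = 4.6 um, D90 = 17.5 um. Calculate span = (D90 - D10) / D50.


Span = (17.5 - 1.5) / 4.6 = 16.0 / 4.6 = 3.478

3.478


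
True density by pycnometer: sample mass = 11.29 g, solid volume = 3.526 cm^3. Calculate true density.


TD = 11.29 / 3.526 = 3.202 g/cm^3

3.202


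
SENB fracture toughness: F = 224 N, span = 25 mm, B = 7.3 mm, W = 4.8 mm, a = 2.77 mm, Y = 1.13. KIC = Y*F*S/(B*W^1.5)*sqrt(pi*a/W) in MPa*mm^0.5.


KIC = 1.13*224*25/(7.3*4.8^1.5)*sqrt(pi*2.77/4.8) = 110.99

110.99


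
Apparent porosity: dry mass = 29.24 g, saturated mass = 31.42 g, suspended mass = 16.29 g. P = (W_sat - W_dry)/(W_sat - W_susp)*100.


P = (31.42 - 29.24) / (31.42 - 16.29) * 100 = 2.18 / 15.13 * 100 = 14.4%

14.4


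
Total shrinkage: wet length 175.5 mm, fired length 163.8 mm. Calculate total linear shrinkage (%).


TS = (175.5 - 163.8) / 175.5 * 100 = 6.67%

6.67


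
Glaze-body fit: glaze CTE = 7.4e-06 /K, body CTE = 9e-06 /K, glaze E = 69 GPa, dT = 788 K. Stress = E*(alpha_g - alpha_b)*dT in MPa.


Stress = 69*1000*(7.4e-06 - 9e-06)*788 = -87.0 MPa

-87.0


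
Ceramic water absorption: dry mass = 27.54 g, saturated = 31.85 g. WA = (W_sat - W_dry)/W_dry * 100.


WA = (31.85 - 27.54) / 27.54 * 100 = 15.65%

15.65


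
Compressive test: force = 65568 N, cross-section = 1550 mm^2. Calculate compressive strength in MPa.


CS = 65568 / 1550 = 42.3 MPa

42.3


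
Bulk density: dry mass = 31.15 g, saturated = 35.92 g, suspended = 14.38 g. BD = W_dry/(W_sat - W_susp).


BD = 31.15 / (35.92 - 14.38) = 31.15 / 21.54 = 1.446 g/cm^3

1.446


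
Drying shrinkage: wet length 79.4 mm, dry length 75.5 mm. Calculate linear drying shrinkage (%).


DS = (79.4 - 75.5) / 79.4 * 100 = 4.91%

4.91


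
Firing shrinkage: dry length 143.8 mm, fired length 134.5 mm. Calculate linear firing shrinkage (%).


FS = (143.8 - 134.5) / 143.8 * 100 = 6.47%

6.47


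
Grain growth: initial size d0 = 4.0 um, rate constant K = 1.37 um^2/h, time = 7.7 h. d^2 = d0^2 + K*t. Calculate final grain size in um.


d^2 = 4.0^2 + 1.37*7.7 = 26.549
d = sqrt(26.549) = 5.15 um

5.15


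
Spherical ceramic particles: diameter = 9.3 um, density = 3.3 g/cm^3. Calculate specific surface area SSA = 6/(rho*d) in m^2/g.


SSA = 6 / (3.3 * 9.3) = 0.196 m^2/g

0.196


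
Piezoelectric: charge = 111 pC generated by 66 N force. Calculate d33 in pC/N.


d33 = 111 / 66 = 1.7 pC/N

1.7


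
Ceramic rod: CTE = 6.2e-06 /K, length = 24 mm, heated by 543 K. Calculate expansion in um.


dL = 6.2e-06 * 24 * 543 * 1000 = 80.798 um

80.798


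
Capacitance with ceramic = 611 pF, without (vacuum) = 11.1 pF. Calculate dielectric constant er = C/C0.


er = 611 / 11.1 = 55.05

55.05


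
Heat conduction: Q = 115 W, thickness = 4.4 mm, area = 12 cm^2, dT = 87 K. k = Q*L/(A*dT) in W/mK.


k = 115*4.4/1000/(12/10000*87) = 4.85 W/mK

4.85


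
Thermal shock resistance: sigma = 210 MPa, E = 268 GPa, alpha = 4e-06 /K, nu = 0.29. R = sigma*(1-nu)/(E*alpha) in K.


R = 210*(1-0.29)/(268*1000*4e-06) = 139 K

139


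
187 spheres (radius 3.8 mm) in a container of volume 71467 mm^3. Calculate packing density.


V_sphere = 4/3*pi*3.8^3 = 229.8473 mm^3
Total V = 187*229.8473 = 42981.4451 mm^3
PD = 42981.4451 / 71467 = 0.601

0.601


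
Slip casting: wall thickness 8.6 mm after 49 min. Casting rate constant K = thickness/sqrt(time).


K = 8.6 / sqrt(49) = 8.6 / 7.0 = 1.229 mm/min^0.5

1.229


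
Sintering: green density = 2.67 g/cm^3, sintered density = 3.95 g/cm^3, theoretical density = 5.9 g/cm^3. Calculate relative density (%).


Relative = 3.95 / 5.9 * 100 = 66.9%

66.9


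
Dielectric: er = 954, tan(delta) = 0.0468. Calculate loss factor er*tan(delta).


Loss = 954 * 0.0468 = 44.647

44.647


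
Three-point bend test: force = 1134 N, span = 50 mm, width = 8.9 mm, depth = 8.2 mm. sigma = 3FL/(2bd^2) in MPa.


sigma = 3*1134*50/(2*8.9*8.2^2) = 142.1 MPa

142.1


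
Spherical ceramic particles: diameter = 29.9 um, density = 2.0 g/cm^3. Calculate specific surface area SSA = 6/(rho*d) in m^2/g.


SSA = 6 / (2.0 * 29.9) = 0.1 m^2/g

0.1


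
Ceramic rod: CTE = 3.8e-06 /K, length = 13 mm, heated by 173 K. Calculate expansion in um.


dL = 3.8e-06 * 13 * 173 * 1000 = 8.546 um

8.546


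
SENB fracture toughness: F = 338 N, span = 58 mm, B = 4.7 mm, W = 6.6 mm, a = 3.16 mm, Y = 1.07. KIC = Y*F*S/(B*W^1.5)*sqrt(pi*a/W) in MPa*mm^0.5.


KIC = 1.07*338*58/(4.7*6.6^1.5)*sqrt(pi*3.16/6.6) = 322.82

322.82


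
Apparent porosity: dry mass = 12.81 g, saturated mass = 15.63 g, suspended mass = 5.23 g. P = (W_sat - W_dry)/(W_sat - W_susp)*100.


P = (15.63 - 12.81) / (15.63 - 5.23) * 100 = 2.82 / 10.4 * 100 = 27.1%

27.1


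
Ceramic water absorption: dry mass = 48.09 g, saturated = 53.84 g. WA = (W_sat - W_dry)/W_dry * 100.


WA = (53.84 - 48.09) / 48.09 * 100 = 11.96%

11.96


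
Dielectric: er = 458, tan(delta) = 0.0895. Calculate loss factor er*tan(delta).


Loss = 458 * 0.0895 = 40.991

40.991


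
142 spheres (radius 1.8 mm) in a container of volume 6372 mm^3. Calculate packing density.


V_sphere = 4/3*pi*1.8^3 = 24.429 mm^3
Total V = 142*24.429 = 3468.918 mm^3
PD = 3468.918 / 6372 = 0.544

0.544


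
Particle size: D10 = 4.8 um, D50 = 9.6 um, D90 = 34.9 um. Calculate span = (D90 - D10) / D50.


Span = (34.9 - 4.8) / 9.6 = 30.1 / 9.6 = 3.135

3.135


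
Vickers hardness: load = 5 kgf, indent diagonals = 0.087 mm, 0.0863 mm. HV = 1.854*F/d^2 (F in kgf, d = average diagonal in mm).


d_avg = (0.087+0.0863)/2 = 0.08665 mm
HV = 1.854*5/0.08665^2 = 1235

1235


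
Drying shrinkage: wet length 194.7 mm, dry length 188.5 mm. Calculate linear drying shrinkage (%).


DS = (194.7 - 188.5) / 194.7 * 100 = 3.18%

3.18


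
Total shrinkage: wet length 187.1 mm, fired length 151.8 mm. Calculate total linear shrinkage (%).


TS = (187.1 - 151.8) / 187.1 * 100 = 18.87%

18.87


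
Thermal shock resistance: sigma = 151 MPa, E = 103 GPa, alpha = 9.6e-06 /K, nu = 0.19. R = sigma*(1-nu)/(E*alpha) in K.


R = 151*(1-0.19)/(103*1000*9.6e-06) = 124 K

124


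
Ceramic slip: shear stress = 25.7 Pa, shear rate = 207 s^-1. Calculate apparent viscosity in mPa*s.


eta = tau/gamma * 1000 = 25.7/207 * 1000 = 124.2 mPa*s

124.2


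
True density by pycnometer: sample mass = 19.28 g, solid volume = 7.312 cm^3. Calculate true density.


TD = 19.28 / 7.312 = 2.637 g/cm^3

2.637


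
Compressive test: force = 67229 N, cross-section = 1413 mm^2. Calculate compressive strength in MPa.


CS = 67229 / 1413 = 47.6 MPa

47.6


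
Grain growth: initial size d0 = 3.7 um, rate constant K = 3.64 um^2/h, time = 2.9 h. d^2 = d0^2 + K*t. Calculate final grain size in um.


d^2 = 3.7^2 + 3.64*2.9 = 24.246
d = sqrt(24.246) = 4.92 um

4.92


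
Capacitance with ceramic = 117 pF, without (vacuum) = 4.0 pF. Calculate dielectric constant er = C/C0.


er = 117 / 4.0 = 29.25

29.25


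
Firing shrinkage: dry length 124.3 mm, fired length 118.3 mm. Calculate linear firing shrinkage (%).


FS = (124.3 - 118.3) / 124.3 * 100 = 4.83%

4.83


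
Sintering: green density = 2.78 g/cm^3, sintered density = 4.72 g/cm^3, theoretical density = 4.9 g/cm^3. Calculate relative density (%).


Relative = 4.72 / 4.9 * 100 = 96.3%

96.3


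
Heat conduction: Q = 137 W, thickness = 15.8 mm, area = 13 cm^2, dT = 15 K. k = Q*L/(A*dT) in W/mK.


k = 137*15.8/1000/(13/10000*15) = 111.01 W/mK

111.01


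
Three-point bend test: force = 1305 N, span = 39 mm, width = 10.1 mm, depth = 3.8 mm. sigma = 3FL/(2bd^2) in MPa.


sigma = 3*1305*39/(2*10.1*3.8^2) = 523.5 MPa

523.5


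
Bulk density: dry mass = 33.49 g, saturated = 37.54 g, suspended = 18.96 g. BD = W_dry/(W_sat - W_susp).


BD = 33.49 / (37.54 - 18.96) = 33.49 / 18.58 = 1.802 g/cm^3

1.802


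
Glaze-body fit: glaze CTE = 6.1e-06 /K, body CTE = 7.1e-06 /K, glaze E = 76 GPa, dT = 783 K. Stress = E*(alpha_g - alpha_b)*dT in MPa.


Stress = 76*1000*(6.1e-06 - 7.1e-06)*783 = -59.5 MPa

-59.5


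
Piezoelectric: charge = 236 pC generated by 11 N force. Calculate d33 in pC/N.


d33 = 236 / 11 = 21.5 pC/N

21.5


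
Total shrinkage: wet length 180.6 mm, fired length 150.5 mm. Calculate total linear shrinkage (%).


TS = (180.6 - 150.5) / 180.6 * 100 = 16.67%

16.67


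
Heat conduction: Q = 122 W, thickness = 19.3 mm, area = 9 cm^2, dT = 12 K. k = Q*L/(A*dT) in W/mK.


k = 122*19.3/1000/(9/10000*12) = 218.02 W/mK

218.02


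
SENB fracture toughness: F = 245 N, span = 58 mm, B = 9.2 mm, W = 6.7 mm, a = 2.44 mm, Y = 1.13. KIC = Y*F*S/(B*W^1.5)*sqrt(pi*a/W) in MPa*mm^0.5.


KIC = 1.13*245*58/(9.2*6.7^1.5)*sqrt(pi*2.44/6.7) = 107.65

107.65


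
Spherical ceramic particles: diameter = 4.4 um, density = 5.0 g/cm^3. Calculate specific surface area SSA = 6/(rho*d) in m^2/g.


SSA = 6 / (5.0 * 4.4) = 0.273 m^2/g

0.273


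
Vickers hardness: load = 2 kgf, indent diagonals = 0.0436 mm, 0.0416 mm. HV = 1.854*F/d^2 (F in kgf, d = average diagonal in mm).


d_avg = (0.0436+0.0416)/2 = 0.0426 mm
HV = 1.854*2/0.0426^2 = 2043

2043


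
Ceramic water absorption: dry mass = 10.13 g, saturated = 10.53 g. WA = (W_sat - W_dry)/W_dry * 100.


WA = (10.53 - 10.13) / 10.13 * 100 = 3.95%

3.95


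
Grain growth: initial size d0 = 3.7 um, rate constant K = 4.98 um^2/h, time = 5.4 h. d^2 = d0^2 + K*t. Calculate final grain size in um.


d^2 = 3.7^2 + 4.98*5.4 = 40.582
d = sqrt(40.582) = 6.37 um

6.37


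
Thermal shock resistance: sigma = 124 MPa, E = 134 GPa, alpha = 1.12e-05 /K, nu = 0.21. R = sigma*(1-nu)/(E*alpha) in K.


R = 124*(1-0.21)/(134*1000*1.12e-05) = 65 K

65


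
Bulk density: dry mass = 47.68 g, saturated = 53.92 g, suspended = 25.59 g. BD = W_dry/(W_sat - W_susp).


BD = 47.68 / (53.92 - 25.59) = 47.68 / 28.33 = 1.683 g/cm^3

1.683


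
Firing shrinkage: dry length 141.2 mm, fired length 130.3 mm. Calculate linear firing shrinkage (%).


FS = (141.2 - 130.3) / 141.2 * 100 = 7.72%

7.72


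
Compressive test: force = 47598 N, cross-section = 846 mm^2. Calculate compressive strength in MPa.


CS = 47598 / 846 = 56.3 MPa

56.3


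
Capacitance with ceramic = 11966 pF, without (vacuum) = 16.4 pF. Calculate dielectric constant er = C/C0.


er = 11966 / 16.4 = 729.63

729.63


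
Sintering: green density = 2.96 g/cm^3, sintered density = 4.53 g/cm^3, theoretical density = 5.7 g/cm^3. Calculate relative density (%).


Relative = 4.53 / 5.7 * 100 = 79.5%

79.5


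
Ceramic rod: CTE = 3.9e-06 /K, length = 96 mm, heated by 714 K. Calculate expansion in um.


dL = 3.9e-06 * 96 * 714 * 1000 = 267.322 um

267.322


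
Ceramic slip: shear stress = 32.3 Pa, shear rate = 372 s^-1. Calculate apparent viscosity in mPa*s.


eta = tau/gamma * 1000 = 32.3/372 * 1000 = 86.8 mPa*s

86.8


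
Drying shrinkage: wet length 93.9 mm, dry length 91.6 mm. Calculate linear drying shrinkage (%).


DS = (93.9 - 91.6) / 93.9 * 100 = 2.45%

2.45


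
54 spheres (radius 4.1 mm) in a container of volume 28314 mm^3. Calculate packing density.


V_sphere = 4/3*pi*4.1^3 = 288.6956 mm^3
Total V = 54*288.6956 = 15589.5624 mm^3
PD = 15589.5624 / 28314 = 0.551

0.551


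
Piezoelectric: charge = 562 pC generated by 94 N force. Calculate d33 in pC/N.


d33 = 562 / 94 = 6.0 pC/N

6.0


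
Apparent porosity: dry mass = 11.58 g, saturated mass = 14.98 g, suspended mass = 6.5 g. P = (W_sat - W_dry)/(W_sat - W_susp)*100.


P = (14.98 - 11.58) / (14.98 - 6.5) * 100 = 3.4 / 8.48 * 100 = 40.1%

40.1


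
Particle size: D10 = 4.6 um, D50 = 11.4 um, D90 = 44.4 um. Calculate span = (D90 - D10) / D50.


Span = (44.4 - 4.6) / 11.4 = 39.8 / 11.4 = 3.491

3.491


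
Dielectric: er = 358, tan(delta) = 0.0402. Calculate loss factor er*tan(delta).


Loss = 358 * 0.0402 = 14.392

14.392


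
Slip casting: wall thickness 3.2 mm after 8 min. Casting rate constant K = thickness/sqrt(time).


K = 3.2 / sqrt(8) = 3.2 / 2.8284 = 1.131 mm/min^0.5

1.131


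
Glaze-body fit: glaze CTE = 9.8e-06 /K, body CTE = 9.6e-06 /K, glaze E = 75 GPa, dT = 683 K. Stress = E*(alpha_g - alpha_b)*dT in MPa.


Stress = 75*1000*(9.8e-06 - 9.6e-06)*683 = 10.2 MPa

10.2


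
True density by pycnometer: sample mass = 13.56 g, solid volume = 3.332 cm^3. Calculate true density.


TD = 13.56 / 3.332 = 4.07 g/cm^3

4.07


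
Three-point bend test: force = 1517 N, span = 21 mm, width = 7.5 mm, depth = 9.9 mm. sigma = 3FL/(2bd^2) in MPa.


sigma = 3*1517*21/(2*7.5*9.9^2) = 65.0 MPa

65.0


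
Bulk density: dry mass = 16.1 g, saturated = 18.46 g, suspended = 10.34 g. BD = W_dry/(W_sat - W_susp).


BD = 16.1 / (18.46 - 10.34) = 16.1 / 8.12 = 1.983 g/cm^3

1.983


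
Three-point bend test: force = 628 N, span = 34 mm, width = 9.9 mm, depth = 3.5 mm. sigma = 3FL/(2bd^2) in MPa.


sigma = 3*628*34/(2*9.9*3.5^2) = 264.1 MPa

264.1


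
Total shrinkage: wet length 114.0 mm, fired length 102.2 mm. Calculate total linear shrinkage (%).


TS = (114.0 - 102.2) / 114.0 * 100 = 10.35%

10.35


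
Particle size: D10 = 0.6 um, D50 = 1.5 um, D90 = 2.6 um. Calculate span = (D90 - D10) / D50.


Span = (2.6 - 0.6) / 1.5 = 2.0 / 1.5 = 1.333

1.333


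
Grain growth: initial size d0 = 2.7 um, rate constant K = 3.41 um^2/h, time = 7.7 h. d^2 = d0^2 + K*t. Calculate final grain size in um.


d^2 = 2.7^2 + 3.41*7.7 = 33.547
d = sqrt(33.547) = 5.79 um

5.79


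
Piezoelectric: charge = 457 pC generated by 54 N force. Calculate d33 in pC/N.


d33 = 457 / 54 = 8.5 pC/N

8.5


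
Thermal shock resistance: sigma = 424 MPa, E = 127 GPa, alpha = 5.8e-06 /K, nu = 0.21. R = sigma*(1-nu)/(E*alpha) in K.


R = 424*(1-0.21)/(127*1000*5.8e-06) = 455 K

455


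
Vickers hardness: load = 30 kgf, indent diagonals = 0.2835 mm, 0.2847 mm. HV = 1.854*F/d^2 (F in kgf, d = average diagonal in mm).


d_avg = (0.2835+0.2847)/2 = 0.2841 mm
HV = 1.854*30/0.2841^2 = 689

689


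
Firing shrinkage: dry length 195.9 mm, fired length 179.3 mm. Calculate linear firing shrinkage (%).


FS = (195.9 - 179.3) / 195.9 * 100 = 8.47%

8.47


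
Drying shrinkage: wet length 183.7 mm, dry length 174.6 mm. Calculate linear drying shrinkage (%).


DS = (183.7 - 174.6) / 183.7 * 100 = 4.95%

4.95


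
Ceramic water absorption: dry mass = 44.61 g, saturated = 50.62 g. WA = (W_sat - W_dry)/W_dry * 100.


WA = (50.62 - 44.61) / 44.61 * 100 = 13.47%

13.47


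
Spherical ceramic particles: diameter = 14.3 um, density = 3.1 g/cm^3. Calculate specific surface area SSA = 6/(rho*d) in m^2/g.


SSA = 6 / (3.1 * 14.3) = 0.135 m^2/g

0.135


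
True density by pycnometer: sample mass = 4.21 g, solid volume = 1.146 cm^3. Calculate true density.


TD = 4.21 / 1.146 = 3.674 g/cm^3

3.674


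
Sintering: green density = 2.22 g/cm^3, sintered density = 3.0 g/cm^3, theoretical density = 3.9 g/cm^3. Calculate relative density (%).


Relative = 3.0 / 3.9 * 100 = 76.9%

76.9


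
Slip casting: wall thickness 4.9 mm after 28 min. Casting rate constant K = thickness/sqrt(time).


K = 4.9 / sqrt(28) = 4.9 / 5.2915 = 0.926 mm/min^0.5

0.926


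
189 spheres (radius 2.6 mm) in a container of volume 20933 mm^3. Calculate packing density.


V_sphere = 4/3*pi*2.6^3 = 73.6222 mm^3
Total V = 189*73.6222 = 13914.5958 mm^3
PD = 13914.5958 / 20933 = 0.665

0.665


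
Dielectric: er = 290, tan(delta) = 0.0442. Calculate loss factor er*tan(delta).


Loss = 290 * 0.0442 = 12.818

12.818


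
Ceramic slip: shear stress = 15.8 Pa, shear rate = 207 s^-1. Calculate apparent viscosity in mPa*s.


eta = tau/gamma * 1000 = 15.8/207 * 1000 = 76.3 mPa*s

76.3


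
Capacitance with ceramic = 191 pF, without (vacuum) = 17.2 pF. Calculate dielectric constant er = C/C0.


er = 191 / 17.2 = 11.1

11.1


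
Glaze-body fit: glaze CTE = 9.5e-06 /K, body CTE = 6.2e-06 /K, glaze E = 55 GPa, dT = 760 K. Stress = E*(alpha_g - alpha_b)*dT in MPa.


Stress = 55*1000*(9.5e-06 - 6.2e-06)*760 = 137.9 MPa

137.9


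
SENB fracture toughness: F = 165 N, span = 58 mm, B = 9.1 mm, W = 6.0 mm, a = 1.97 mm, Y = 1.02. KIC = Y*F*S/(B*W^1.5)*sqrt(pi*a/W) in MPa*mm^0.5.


KIC = 1.02*165*58/(9.1*6.0^1.5)*sqrt(pi*1.97/6.0) = 74.13

74.13


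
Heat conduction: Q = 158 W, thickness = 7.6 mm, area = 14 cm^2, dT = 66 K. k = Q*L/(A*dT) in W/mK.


k = 158*7.6/1000/(14/10000*66) = 13.0 W/mK

13.0


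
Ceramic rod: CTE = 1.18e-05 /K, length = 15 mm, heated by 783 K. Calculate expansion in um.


dL = 1.18e-05 * 15 * 783 * 1000 = 138.591 um

138.591


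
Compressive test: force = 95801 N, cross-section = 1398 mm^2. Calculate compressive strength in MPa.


CS = 95801 / 1398 = 68.5 MPa

68.5


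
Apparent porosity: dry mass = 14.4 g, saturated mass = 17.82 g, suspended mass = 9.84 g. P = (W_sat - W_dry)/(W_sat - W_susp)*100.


P = (17.82 - 14.4) / (17.82 - 9.84) * 100 = 3.42 / 7.98 * 100 = 42.9%

42.9


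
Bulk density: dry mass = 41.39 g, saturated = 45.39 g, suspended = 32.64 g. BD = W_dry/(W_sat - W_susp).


BD = 41.39 / (45.39 - 32.64) = 41.39 / 12.75 = 3.246 g/cm^3

3.246


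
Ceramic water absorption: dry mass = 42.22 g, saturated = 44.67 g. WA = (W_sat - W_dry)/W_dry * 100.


WA = (44.67 - 42.22) / 42.22 * 100 = 5.8%

5.8


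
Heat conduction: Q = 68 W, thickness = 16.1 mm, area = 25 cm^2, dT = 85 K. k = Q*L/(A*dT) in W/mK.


k = 68*16.1/1000/(25/10000*85) = 5.15 W/mK

5.15


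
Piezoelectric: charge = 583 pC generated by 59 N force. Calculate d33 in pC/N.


d33 = 583 / 59 = 9.9 pC/N

9.9


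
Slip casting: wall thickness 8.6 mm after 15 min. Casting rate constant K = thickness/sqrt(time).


K = 8.6 / sqrt(15) = 8.6 / 3.873 = 2.221 mm/min^0.5

2.221


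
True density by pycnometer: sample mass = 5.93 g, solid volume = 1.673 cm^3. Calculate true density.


TD = 5.93 / 1.673 = 3.545 g/cm^3

3.545


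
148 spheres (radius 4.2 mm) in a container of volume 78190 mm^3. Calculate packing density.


V_sphere = 4/3*pi*4.2^3 = 310.3391 mm^3
Total V = 148*310.3391 = 45930.1868 mm^3
PD = 45930.1868 / 78190 = 0.587

0.587


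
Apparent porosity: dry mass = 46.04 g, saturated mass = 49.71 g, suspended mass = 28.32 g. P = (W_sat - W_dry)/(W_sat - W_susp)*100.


P = (49.71 - 46.04) / (49.71 - 28.32) * 100 = 3.67 / 21.39 * 100 = 17.2%

17.2


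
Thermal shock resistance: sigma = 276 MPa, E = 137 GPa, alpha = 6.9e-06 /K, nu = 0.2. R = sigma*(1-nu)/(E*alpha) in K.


R = 276*(1-0.2)/(137*1000*6.9e-06) = 234 K

234


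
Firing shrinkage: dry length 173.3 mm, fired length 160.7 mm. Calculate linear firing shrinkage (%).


FS = (173.3 - 160.7) / 173.3 * 100 = 7.27%

7.27


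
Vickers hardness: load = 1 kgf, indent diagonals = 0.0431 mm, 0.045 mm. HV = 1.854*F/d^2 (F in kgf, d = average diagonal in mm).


d_avg = (0.0431+0.045)/2 = 0.04405 mm
HV = 1.854*1/0.04405^2 = 955

955


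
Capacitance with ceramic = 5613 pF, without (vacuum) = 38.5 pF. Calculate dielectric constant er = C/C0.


er = 5613 / 38.5 = 145.79

145.79


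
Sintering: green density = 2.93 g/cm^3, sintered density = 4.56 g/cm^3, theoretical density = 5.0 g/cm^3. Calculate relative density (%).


Relative = 4.56 / 5.0 * 100 = 91.2%

91.2


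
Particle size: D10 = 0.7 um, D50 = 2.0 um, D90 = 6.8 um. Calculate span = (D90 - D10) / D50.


Span = (6.8 - 0.7) / 2.0 = 6.1 / 2.0 = 3.05

3.05


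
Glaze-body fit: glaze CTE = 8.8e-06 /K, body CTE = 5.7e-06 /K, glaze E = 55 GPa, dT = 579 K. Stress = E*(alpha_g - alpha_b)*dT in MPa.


Stress = 55*1000*(8.8e-06 - 5.7e-06)*579 = 98.7 MPa

98.7


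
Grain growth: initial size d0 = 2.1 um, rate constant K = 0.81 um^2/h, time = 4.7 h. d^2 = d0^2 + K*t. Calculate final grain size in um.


d^2 = 2.1^2 + 0.81*4.7 = 8.217
d = sqrt(8.217) = 2.87 um

2.87


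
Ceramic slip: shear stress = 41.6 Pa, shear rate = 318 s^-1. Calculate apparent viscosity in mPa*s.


eta = tau/gamma * 1000 = 41.6/318 * 1000 = 130.8 mPa*s

130.8


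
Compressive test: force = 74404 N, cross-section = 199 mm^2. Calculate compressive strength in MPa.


CS = 74404 / 199 = 373.9 MPa

373.9


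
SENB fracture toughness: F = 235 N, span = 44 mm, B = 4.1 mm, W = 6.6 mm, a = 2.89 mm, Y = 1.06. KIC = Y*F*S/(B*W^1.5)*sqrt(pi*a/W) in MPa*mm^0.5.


KIC = 1.06*235*44/(4.1*6.6^1.5)*sqrt(pi*2.89/6.6) = 184.92

184.92


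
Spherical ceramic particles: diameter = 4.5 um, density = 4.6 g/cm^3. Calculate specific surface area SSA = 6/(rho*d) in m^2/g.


SSA = 6 / (4.6 * 4.5) = 0.29 m^2/g

0.29


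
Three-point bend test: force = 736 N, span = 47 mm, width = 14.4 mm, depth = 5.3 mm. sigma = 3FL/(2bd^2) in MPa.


sigma = 3*736*47/(2*14.4*5.3^2) = 128.3 MPa

128.3


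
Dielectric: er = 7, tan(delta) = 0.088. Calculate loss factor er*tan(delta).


Loss = 7 * 0.088 = 0.616

0.616


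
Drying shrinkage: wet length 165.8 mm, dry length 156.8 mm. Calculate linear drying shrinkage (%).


DS = (165.8 - 156.8) / 165.8 * 100 = 5.43%

5.43


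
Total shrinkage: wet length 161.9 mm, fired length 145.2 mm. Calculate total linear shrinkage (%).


TS = (161.9 - 145.2) / 161.9 * 100 = 10.32%

10.32


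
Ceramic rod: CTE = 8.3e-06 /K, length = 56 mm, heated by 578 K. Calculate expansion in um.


dL = 8.3e-06 * 56 * 578 * 1000 = 268.654 um

268.654


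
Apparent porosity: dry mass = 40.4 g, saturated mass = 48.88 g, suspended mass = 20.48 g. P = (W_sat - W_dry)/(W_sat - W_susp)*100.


P = (48.88 - 40.4) / (48.88 - 20.48) * 100 = 8.48 / 28.4 * 100 = 29.9%

29.9


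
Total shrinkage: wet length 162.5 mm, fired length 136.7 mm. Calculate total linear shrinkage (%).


TS = (162.5 - 136.7) / 162.5 * 100 = 15.88%

15.88


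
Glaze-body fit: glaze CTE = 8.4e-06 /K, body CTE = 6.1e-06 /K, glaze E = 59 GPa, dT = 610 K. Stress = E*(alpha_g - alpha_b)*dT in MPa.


Stress = 59*1000*(8.4e-06 - 6.1e-06)*610 = 82.8 MPa

82.8


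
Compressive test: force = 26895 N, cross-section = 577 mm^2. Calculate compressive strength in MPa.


CS = 26895 / 577 = 46.6 MPa

46.6


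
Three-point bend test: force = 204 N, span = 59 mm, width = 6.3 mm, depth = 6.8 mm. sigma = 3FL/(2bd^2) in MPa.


sigma = 3*204*59/(2*6.3*6.8^2) = 62.0 MPa

62.0


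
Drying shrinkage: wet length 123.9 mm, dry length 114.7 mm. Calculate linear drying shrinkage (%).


DS = (123.9 - 114.7) / 123.9 * 100 = 7.43%

7.43


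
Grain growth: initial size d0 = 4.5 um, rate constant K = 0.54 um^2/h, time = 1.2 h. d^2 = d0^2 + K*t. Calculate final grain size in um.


d^2 = 4.5^2 + 0.54*1.2 = 20.898
d = sqrt(20.898) = 4.57 um

4.57


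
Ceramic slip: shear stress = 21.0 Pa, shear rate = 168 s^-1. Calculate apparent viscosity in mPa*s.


eta = tau/gamma * 1000 = 21.0/168 * 1000 = 125.0 mPa*s

125.0


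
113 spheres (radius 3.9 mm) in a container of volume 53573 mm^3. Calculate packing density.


V_sphere = 4/3*pi*3.9^3 = 248.4748 mm^3
Total V = 113*248.4748 = 28077.6524 mm^3
PD = 28077.6524 / 53573 = 0.524

0.524


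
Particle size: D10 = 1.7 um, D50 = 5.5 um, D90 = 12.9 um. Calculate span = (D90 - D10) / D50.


Span = (12.9 - 1.7) / 5.5 = 11.2 / 5.5 = 2.036

2.036


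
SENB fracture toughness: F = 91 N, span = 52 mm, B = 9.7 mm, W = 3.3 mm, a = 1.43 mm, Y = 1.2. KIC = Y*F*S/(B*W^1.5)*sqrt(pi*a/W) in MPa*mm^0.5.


KIC = 1.2*91*52/(9.7*3.3^1.5)*sqrt(pi*1.43/3.3) = 113.94

113.94


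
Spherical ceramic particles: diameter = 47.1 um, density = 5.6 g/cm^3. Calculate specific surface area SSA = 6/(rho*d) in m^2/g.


SSA = 6 / (5.6 * 47.1) = 0.023 m^2/g

0.023


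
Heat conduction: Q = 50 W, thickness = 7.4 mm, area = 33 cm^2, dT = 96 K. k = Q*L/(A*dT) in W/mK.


k = 50*7.4/1000/(33/10000*96) = 1.17 W/mK

1.17


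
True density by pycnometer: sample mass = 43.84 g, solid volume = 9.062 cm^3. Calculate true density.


TD = 43.84 / 9.062 = 4.838 g/cm^3

4.838


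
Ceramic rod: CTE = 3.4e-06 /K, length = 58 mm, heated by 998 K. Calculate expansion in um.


dL = 3.4e-06 * 58 * 998 * 1000 = 196.806 um

196.806


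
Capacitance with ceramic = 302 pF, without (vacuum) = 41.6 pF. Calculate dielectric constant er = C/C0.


er = 302 / 41.6 = 7.26

7.26


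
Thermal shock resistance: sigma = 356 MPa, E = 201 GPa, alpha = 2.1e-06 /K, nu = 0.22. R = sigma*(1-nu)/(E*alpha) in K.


R = 356*(1-0.22)/(201*1000*2.1e-06) = 658 K

658


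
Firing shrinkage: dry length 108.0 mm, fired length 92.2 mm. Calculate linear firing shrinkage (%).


FS = (108.0 - 92.2) / 108.0 * 100 = 14.63%

14.63


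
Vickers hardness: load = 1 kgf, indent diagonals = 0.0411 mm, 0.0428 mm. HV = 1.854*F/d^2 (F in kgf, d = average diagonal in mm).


d_avg = (0.0411+0.0428)/2 = 0.04195 mm
HV = 1.854*1/0.04195^2 = 1054

1054


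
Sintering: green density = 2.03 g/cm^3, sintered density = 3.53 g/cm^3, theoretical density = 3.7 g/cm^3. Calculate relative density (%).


Relative = 3.53 / 3.7 * 100 = 95.4%

95.4


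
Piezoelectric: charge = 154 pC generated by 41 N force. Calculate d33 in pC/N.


d33 = 154 / 41 = 3.8 pC/N

3.8


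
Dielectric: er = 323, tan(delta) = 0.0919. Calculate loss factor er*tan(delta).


Loss = 323 * 0.0919 = 29.684

29.684


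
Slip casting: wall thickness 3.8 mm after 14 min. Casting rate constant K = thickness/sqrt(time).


K = 3.8 / sqrt(14) = 3.8 / 3.7417 = 1.016 mm/min^0.5

1.016


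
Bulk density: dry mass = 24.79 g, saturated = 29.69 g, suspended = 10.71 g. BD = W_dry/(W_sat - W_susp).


BD = 24.79 / (29.69 - 10.71) = 24.79 / 18.98 = 1.306 g/cm^3

1.306


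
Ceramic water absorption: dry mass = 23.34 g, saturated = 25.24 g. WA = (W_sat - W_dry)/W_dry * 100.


WA = (25.24 - 23.34) / 23.34 * 100 = 8.14%

8.14


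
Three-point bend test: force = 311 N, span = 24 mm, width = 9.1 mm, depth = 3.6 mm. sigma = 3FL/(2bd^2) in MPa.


sigma = 3*311*24/(2*9.1*3.6^2) = 94.9 MPa

94.9


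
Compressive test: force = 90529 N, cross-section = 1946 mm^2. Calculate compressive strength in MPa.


CS = 90529 / 1946 = 46.5 MPa

46.5


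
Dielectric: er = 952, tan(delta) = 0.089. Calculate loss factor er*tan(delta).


Loss = 952 * 0.089 = 84.728

84.728


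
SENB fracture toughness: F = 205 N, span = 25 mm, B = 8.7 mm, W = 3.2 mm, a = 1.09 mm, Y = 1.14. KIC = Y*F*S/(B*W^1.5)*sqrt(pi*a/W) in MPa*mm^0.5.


KIC = 1.14*205*25/(8.7*3.2^1.5)*sqrt(pi*1.09/3.2) = 121.36

121.36


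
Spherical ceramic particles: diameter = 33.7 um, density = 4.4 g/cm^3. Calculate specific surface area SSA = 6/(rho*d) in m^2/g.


SSA = 6 / (4.4 * 33.7) = 0.04 m^2/g

0.04


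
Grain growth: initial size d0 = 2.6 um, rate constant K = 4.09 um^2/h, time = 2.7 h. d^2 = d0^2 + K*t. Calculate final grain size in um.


d^2 = 2.6^2 + 4.09*2.7 = 17.803
d = sqrt(17.803) = 4.22 um

4.22


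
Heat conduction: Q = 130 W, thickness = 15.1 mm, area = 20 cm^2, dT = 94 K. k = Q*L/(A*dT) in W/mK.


k = 130*15.1/1000/(20/10000*94) = 10.44 W/mK

10.44


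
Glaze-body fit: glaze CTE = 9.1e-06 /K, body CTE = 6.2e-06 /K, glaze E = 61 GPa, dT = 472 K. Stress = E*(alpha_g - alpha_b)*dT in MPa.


Stress = 61*1000*(9.1e-06 - 6.2e-06)*472 = 83.5 MPa

83.5


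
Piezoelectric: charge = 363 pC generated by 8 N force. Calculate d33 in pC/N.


d33 = 363 / 8 = 45.4 pC/N

45.4


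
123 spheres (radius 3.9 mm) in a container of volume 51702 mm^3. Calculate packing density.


V_sphere = 4/3*pi*3.9^3 = 248.4748 mm^3
Total V = 123*248.4748 = 30562.4004 mm^3
PD = 30562.4004 / 51702 = 0.591

0.591


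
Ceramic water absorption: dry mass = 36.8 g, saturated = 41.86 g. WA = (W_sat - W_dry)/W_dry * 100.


WA = (41.86 - 36.8) / 36.8 * 100 = 13.75%

13.75


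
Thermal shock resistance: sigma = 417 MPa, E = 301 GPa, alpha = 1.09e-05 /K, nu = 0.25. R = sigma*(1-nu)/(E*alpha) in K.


R = 417*(1-0.25)/(301*1000*1.09e-05) = 95 K

95


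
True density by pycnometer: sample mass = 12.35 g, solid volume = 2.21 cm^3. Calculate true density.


TD = 12.35 / 2.21 = 5.588 g/cm^3

5.588


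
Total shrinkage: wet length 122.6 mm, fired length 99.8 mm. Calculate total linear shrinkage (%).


TS = (122.6 - 99.8) / 122.6 * 100 = 18.6%

18.6


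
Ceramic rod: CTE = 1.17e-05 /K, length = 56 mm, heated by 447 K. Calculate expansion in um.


dL = 1.17e-05 * 56 * 447 * 1000 = 292.874 um

292.874


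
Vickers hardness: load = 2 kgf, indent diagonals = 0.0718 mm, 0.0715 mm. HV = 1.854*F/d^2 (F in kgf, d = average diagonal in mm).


d_avg = (0.0718+0.0715)/2 = 0.07165 mm
HV = 1.854*2/0.07165^2 = 722

722


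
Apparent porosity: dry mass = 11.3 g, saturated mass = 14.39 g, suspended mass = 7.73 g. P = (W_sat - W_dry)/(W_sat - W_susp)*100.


P = (14.39 - 11.3) / (14.39 - 7.73) * 100 = 3.09 / 6.66 * 100 = 46.4%

46.4


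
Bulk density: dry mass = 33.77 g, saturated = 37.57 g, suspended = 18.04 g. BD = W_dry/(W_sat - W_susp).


BD = 33.77 / (37.57 - 18.04) = 33.77 / 19.53 = 1.729 g/cm^3

1.729


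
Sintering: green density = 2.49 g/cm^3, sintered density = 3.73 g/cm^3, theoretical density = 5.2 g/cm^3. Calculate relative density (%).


Relative = 3.73 / 5.2 * 100 = 71.7%

71.7


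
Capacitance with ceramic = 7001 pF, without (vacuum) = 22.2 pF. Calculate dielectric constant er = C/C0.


er = 7001 / 22.2 = 315.36

315.36


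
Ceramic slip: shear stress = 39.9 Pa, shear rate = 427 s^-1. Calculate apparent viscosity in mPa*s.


eta = tau/gamma * 1000 = 39.9/427 * 1000 = 93.4 mPa*s

93.4


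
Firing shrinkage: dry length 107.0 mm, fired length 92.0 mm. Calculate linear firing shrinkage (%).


FS = (107.0 - 92.0) / 107.0 * 100 = 14.02%

14.02


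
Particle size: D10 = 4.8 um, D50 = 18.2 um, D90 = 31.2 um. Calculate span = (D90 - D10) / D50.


Span = (31.2 - 4.8) / 18.2 = 26.4 / 18.2 = 1.451

1.451


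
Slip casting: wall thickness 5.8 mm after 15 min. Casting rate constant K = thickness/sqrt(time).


K = 5.8 / sqrt(15) = 5.8 / 3.873 = 1.498 mm/min^0.5

1.498


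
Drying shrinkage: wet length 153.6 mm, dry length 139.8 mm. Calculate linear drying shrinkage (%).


DS = (153.6 - 139.8) / 153.6 * 100 = 8.98%

8.98


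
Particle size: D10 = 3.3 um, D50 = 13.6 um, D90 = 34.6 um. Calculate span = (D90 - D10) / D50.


Span = (34.6 - 3.3) / 13.6 = 31.3 / 13.6 = 2.301

2.301


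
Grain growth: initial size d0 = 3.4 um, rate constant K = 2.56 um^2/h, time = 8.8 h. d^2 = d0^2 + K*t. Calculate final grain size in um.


d^2 = 3.4^2 + 2.56*8.8 = 34.088
d = sqrt(34.088) = 5.84 um

5.84


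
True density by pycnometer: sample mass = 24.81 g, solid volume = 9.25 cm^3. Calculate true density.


TD = 24.81 / 9.25 = 2.682 g/cm^3

2.682


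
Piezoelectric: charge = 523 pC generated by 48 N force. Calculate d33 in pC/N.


d33 = 523 / 48 = 10.9 pC/N

10.9


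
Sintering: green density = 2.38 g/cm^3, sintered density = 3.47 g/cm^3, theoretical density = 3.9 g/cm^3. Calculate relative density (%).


Relative = 3.47 / 3.9 * 100 = 89.0%

89.0


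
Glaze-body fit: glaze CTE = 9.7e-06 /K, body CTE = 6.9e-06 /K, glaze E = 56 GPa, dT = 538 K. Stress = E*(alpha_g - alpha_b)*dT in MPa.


Stress = 56*1000*(9.7e-06 - 6.9e-06)*538 = 84.4 MPa

84.4


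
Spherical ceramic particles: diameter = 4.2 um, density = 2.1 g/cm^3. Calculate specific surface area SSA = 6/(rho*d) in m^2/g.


SSA = 6 / (2.1 * 4.2) = 0.68 m^2/g

0.68


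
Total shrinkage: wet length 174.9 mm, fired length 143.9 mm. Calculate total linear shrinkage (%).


TS = (174.9 - 143.9) / 174.9 * 100 = 17.72%

17.72


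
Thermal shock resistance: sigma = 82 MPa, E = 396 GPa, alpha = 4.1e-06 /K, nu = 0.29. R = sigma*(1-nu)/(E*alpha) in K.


R = 82*(1-0.29)/(396*1000*4.1e-06) = 36 K

36


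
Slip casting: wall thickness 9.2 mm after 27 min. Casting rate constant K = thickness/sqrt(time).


K = 9.2 / sqrt(27) = 9.2 / 5.1962 = 1.771 mm/min^0.5

1.771


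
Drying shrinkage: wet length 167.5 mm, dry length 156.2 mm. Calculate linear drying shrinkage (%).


DS = (167.5 - 156.2) / 167.5 * 100 = 6.75%

6.75


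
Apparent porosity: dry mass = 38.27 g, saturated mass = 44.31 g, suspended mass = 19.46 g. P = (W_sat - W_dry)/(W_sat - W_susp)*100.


P = (44.31 - 38.27) / (44.31 - 19.46) * 100 = 6.04 / 24.85 * 100 = 24.3%

24.3


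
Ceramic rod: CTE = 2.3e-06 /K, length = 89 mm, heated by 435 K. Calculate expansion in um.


dL = 2.3e-06 * 89 * 435 * 1000 = 89.045 um

89.045


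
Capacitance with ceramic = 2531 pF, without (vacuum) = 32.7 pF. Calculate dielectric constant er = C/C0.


er = 2531 / 32.7 = 77.4

77.4


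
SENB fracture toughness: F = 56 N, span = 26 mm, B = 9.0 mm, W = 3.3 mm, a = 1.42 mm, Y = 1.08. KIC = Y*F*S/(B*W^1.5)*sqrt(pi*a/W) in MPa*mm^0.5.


KIC = 1.08*56*26/(9.0*3.3^1.5)*sqrt(pi*1.42/3.3) = 33.89

33.89


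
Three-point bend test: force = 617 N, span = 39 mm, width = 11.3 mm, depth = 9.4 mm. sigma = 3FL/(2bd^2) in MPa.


sigma = 3*617*39/(2*11.3*9.4^2) = 36.1 MPa

36.1


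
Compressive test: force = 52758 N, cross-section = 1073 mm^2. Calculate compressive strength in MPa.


CS = 52758 / 1073 = 49.2 MPa

49.2


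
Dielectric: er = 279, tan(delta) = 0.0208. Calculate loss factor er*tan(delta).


Loss = 279 * 0.0208 = 5.803

5.803


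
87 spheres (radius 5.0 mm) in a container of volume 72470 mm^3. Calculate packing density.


V_sphere = 4/3*pi*5.0^3 = 523.5988 mm^3
Total V = 87*523.5988 = 45553.0956 mm^3
PD = 45553.0956 / 72470 = 0.629

0.629


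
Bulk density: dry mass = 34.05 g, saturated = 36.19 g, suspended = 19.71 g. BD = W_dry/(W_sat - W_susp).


BD = 34.05 / (36.19 - 19.71) = 34.05 / 16.48 = 2.066 g/cm^3

2.066


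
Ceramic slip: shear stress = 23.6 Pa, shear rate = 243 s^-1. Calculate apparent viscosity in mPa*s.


eta = tau/gamma * 1000 = 23.6/243 * 1000 = 97.1 mPa*s

97.1


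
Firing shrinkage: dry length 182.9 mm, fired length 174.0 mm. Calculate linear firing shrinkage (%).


FS = (182.9 - 174.0) / 182.9 * 100 = 4.87%

4.87


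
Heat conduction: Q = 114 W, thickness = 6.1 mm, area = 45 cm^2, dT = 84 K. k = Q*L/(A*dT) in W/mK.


k = 114*6.1/1000/(45/10000*84) = 1.84 W/mK

1.84


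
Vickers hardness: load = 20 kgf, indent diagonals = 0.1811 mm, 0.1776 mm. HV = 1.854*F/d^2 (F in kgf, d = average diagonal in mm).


d_avg = (0.1811+0.1776)/2 = 0.17935 mm
HV = 1.854*20/0.17935^2 = 1153

1153


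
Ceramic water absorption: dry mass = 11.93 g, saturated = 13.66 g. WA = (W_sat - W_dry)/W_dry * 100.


WA = (13.66 - 11.93) / 11.93 * 100 = 14.5%

14.5


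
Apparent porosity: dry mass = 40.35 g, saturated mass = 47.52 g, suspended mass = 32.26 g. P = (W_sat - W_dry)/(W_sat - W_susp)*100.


P = (47.52 - 40.35) / (47.52 - 32.26) * 100 = 7.17 / 15.26 * 100 = 47.0%

47.0


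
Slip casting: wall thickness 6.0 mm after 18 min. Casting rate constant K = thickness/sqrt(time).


K = 6.0 / sqrt(18) = 6.0 / 4.2426 = 1.414 mm/min^0.5

1.414


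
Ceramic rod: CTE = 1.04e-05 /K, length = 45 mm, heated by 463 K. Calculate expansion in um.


dL = 1.04e-05 * 45 * 463 * 1000 = 216.684 um

216.684


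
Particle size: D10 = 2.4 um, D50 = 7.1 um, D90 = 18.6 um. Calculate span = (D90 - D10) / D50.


Span = (18.6 - 2.4) / 7.1 = 16.2 / 7.1 = 2.282

2.282


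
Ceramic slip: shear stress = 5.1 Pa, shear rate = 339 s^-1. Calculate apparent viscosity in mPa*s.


eta = tau/gamma * 1000 = 5.1/339 * 1000 = 15.0 mPa*s

15.0


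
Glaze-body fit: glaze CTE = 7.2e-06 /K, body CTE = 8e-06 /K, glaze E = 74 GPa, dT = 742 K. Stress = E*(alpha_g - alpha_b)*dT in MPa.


Stress = 74*1000*(7.2e-06 - 8e-06)*742 = -43.9 MPa

-43.9


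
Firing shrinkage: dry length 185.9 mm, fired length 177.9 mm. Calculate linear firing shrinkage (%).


FS = (185.9 - 177.9) / 185.9 * 100 = 4.3%

4.3


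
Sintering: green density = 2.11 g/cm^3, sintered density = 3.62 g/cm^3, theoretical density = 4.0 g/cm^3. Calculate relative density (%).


Relative = 3.62 / 4.0 * 100 = 90.5%

90.5


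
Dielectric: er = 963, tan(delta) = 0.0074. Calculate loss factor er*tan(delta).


Loss = 963 * 0.0074 = 7.126

7.126


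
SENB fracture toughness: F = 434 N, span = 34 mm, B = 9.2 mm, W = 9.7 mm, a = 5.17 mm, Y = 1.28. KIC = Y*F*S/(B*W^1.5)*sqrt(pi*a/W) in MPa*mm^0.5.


KIC = 1.28*434*34/(9.2*9.7^1.5)*sqrt(pi*5.17/9.7) = 87.94

87.94


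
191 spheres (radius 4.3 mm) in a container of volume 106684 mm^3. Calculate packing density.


V_sphere = 4/3*pi*4.3^3 = 333.0381 mm^3
Total V = 191*333.0381 = 63610.2771 mm^3
PD = 63610.2771 / 106684 = 0.596

0.596


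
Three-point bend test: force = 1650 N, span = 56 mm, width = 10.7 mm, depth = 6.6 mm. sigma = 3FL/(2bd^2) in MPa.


sigma = 3*1650*56/(2*10.7*6.6^2) = 297.4 MPa

297.4


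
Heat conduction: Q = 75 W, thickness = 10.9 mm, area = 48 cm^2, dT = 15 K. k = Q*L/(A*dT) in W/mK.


k = 75*10.9/1000/(48/10000*15) = 11.35 W/mK

11.35


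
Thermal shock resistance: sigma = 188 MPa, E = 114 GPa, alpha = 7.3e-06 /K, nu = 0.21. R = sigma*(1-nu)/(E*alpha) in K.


R = 188*(1-0.21)/(114*1000*7.3e-06) = 178 K

178


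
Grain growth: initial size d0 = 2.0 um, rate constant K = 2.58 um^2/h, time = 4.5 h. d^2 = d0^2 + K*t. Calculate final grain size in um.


d^2 = 2.0^2 + 2.58*4.5 = 15.61
d = sqrt(15.61) = 3.95 um

3.95


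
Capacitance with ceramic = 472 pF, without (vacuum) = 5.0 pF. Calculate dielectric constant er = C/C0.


er = 472 / 5.0 = 94.4

94.4


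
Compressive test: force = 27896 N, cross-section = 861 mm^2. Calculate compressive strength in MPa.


CS = 27896 / 861 = 32.4 MPa

32.4


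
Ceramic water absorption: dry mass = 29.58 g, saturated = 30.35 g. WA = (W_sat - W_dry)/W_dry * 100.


WA = (30.35 - 29.58) / 29.58 * 100 = 2.6%

2.6


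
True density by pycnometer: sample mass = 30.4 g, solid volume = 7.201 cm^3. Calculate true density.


TD = 30.4 / 7.201 = 4.222 g/cm^3

4.222


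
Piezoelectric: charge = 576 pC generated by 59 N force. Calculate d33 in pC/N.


d33 = 576 / 59 = 9.8 pC/N

9.8


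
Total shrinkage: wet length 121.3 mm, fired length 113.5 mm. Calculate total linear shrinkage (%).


TS = (121.3 - 113.5) / 121.3 * 100 = 6.43%

6.43


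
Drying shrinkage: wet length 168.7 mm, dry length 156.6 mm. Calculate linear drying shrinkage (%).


DS = (168.7 - 156.6) / 168.7 * 100 = 7.17%

7.17


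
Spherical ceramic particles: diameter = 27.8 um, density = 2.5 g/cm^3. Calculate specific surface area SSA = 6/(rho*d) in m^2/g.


SSA = 6 / (2.5 * 27.8) = 0.086 m^2/g

0.086
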